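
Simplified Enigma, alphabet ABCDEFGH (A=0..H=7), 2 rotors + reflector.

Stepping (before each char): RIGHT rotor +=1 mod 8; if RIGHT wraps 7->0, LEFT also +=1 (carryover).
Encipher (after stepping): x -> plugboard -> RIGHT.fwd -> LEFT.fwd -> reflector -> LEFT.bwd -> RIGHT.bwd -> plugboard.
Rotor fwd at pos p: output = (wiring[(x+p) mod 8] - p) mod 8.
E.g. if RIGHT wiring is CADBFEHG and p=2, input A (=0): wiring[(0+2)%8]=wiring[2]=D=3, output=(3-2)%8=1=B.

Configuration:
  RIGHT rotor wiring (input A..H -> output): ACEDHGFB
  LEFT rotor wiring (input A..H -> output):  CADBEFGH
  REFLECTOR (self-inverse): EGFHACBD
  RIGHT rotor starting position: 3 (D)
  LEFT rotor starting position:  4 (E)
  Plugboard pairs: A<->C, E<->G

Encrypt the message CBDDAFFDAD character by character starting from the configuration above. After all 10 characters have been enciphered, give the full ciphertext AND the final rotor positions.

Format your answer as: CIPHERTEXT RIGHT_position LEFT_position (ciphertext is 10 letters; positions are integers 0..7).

Answer: FGEFGHDADH 5 5

Derivation:
Char 1 ('C'): step: R->4, L=4; C->plug->A->R->D->L->D->refl->H->L'->G->R'->F->plug->F
Char 2 ('B'): step: R->5, L=4; B->plug->B->R->A->L->A->refl->E->L'->F->R'->E->plug->G
Char 3 ('D'): step: R->6, L=4; D->plug->D->R->E->L->G->refl->B->L'->B->R'->G->plug->E
Char 4 ('D'): step: R->7, L=4; D->plug->D->R->F->L->E->refl->A->L'->A->R'->F->plug->F
Char 5 ('A'): step: R->0, L->5 (L advanced); A->plug->C->R->E->L->D->refl->H->L'->H->R'->E->plug->G
Char 6 ('F'): step: R->1, L=5; F->plug->F->R->E->L->D->refl->H->L'->H->R'->H->plug->H
Char 7 ('F'): step: R->2, L=5; F->plug->F->R->H->L->H->refl->D->L'->E->R'->D->plug->D
Char 8 ('D'): step: R->3, L=5; D->plug->D->R->C->L->C->refl->F->L'->D->R'->C->plug->A
Char 9 ('A'): step: R->4, L=5; A->plug->C->R->B->L->B->refl->G->L'->F->R'->D->plug->D
Char 10 ('D'): step: R->5, L=5; D->plug->D->R->D->L->F->refl->C->L'->C->R'->H->plug->H
Final: ciphertext=FGEFGHDADH, RIGHT=5, LEFT=5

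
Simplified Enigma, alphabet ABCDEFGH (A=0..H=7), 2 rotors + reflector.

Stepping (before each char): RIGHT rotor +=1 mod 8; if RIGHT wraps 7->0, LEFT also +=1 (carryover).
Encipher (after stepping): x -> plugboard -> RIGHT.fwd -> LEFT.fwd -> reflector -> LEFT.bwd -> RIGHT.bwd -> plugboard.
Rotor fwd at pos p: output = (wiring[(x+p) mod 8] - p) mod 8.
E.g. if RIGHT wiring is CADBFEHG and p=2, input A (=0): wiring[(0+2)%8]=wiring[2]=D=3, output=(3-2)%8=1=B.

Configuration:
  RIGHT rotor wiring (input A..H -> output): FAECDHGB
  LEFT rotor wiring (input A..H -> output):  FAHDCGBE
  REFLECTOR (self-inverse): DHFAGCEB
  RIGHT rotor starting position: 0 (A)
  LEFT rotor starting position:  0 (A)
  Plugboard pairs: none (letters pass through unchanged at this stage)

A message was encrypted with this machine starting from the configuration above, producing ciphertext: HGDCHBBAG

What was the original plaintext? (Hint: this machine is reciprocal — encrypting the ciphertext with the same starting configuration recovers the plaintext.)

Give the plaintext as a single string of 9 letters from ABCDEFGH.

Answer: GCHHAHAGB

Derivation:
Char 1 ('H'): step: R->1, L=0; H->plug->H->R->E->L->C->refl->F->L'->A->R'->G->plug->G
Char 2 ('G'): step: R->2, L=0; G->plug->G->R->D->L->D->refl->A->L'->B->R'->C->plug->C
Char 3 ('D'): step: R->3, L=0; D->plug->D->R->D->L->D->refl->A->L'->B->R'->H->plug->H
Char 4 ('C'): step: R->4, L=0; C->plug->C->R->C->L->H->refl->B->L'->G->R'->H->plug->H
Char 5 ('H'): step: R->5, L=0; H->plug->H->R->G->L->B->refl->H->L'->C->R'->A->plug->A
Char 6 ('B'): step: R->6, L=0; B->plug->B->R->D->L->D->refl->A->L'->B->R'->H->plug->H
Char 7 ('B'): step: R->7, L=0; B->plug->B->R->G->L->B->refl->H->L'->C->R'->A->plug->A
Char 8 ('A'): step: R->0, L->1 (L advanced); A->plug->A->R->F->L->A->refl->D->L'->G->R'->G->plug->G
Char 9 ('G'): step: R->1, L=1; G->plug->G->R->A->L->H->refl->B->L'->D->R'->B->plug->B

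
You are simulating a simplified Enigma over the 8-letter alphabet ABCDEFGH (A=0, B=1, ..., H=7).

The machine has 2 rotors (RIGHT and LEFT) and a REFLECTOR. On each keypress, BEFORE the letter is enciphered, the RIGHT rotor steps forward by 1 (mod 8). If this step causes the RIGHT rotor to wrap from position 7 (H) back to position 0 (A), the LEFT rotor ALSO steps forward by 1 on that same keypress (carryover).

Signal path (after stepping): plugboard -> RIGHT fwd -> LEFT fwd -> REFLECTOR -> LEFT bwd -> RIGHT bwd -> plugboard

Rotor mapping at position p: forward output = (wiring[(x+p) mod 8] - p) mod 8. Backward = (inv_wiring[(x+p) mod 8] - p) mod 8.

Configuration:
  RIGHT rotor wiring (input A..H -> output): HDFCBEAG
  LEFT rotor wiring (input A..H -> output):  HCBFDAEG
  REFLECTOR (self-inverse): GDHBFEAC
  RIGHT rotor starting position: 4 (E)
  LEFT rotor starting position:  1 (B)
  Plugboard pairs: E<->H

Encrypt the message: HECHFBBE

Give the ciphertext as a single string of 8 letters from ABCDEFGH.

Answer: DAHDHFDA

Derivation:
Char 1 ('H'): step: R->5, L=1; H->plug->E->R->G->L->F->refl->E->L'->C->R'->D->plug->D
Char 2 ('E'): step: R->6, L=1; E->plug->H->R->G->L->F->refl->E->L'->C->R'->A->plug->A
Char 3 ('C'): step: R->7, L=1; C->plug->C->R->E->L->H->refl->C->L'->D->R'->E->plug->H
Char 4 ('H'): step: R->0, L->2 (L advanced); H->plug->E->R->B->L->D->refl->B->L'->C->R'->D->plug->D
Char 5 ('F'): step: R->1, L=2; F->plug->F->R->H->L->A->refl->G->L'->D->R'->E->plug->H
Char 6 ('B'): step: R->2, L=2; B->plug->B->R->A->L->H->refl->C->L'->E->R'->F->plug->F
Char 7 ('B'): step: R->3, L=2; B->plug->B->R->G->L->F->refl->E->L'->F->R'->D->plug->D
Char 8 ('E'): step: R->4, L=2; E->plug->H->R->G->L->F->refl->E->L'->F->R'->A->plug->A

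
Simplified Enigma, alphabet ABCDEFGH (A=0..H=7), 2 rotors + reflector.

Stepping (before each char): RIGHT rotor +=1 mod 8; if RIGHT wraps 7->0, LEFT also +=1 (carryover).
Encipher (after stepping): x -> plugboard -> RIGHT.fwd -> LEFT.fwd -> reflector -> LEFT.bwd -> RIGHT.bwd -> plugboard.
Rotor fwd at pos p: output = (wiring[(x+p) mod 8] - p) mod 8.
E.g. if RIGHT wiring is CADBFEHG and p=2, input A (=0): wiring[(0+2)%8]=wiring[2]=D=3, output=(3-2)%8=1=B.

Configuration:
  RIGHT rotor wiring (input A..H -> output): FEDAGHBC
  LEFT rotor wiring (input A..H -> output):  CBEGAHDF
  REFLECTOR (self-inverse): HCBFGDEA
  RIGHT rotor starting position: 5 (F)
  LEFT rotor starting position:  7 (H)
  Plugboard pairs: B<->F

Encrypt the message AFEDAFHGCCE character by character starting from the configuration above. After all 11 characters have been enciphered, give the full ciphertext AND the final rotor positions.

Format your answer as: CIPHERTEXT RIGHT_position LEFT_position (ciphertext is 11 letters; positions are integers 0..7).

Char 1 ('A'): step: R->6, L=7; A->plug->A->R->D->L->F->refl->D->L'->B->R'->H->plug->H
Char 2 ('F'): step: R->7, L=7; F->plug->B->R->G->L->A->refl->H->L'->E->R'->D->plug->D
Char 3 ('E'): step: R->0, L->0 (L advanced); E->plug->E->R->G->L->D->refl->F->L'->H->R'->F->plug->B
Char 4 ('D'): step: R->1, L=0; D->plug->D->R->F->L->H->refl->A->L'->E->R'->H->plug->H
Char 5 ('A'): step: R->2, L=0; A->plug->A->R->B->L->B->refl->C->L'->A->R'->F->plug->B
Char 6 ('F'): step: R->3, L=0; F->plug->B->R->D->L->G->refl->E->L'->C->R'->F->plug->B
Char 7 ('H'): step: R->4, L=0; H->plug->H->R->E->L->A->refl->H->L'->F->R'->C->plug->C
Char 8 ('G'): step: R->5, L=0; G->plug->G->R->D->L->G->refl->E->L'->C->R'->A->plug->A
Char 9 ('C'): step: R->6, L=0; C->plug->C->R->H->L->F->refl->D->L'->G->R'->D->plug->D
Char 10 ('C'): step: R->7, L=0; C->plug->C->R->F->L->H->refl->A->L'->E->R'->D->plug->D
Char 11 ('E'): step: R->0, L->1 (L advanced); E->plug->E->R->G->L->E->refl->G->L'->E->R'->B->plug->F
Final: ciphertext=HDBHBBCADDF, RIGHT=0, LEFT=1

Answer: HDBHBBCADDF 0 1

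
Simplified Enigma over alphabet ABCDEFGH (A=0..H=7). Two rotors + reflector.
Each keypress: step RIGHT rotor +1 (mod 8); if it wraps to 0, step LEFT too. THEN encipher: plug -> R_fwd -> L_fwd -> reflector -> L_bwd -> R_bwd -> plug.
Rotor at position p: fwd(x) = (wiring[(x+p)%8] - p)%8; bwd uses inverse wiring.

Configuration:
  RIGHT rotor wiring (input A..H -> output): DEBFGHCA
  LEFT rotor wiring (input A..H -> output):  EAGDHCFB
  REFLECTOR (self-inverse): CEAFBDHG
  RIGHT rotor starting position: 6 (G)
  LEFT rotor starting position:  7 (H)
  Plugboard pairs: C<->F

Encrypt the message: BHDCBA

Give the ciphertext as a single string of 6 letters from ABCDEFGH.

Answer: DCCBHD

Derivation:
Char 1 ('B'): step: R->7, L=7; B->plug->B->R->E->L->E->refl->B->L'->C->R'->D->plug->D
Char 2 ('H'): step: R->0, L->0 (L advanced); H->plug->H->R->A->L->E->refl->B->L'->H->R'->F->plug->C
Char 3 ('D'): step: R->1, L=0; D->plug->D->R->F->L->C->refl->A->L'->B->R'->F->plug->C
Char 4 ('C'): step: R->2, L=0; C->plug->F->R->G->L->F->refl->D->L'->D->R'->B->plug->B
Char 5 ('B'): step: R->3, L=0; B->plug->B->R->D->L->D->refl->F->L'->G->R'->H->plug->H
Char 6 ('A'): step: R->4, L=0; A->plug->A->R->C->L->G->refl->H->L'->E->R'->D->plug->D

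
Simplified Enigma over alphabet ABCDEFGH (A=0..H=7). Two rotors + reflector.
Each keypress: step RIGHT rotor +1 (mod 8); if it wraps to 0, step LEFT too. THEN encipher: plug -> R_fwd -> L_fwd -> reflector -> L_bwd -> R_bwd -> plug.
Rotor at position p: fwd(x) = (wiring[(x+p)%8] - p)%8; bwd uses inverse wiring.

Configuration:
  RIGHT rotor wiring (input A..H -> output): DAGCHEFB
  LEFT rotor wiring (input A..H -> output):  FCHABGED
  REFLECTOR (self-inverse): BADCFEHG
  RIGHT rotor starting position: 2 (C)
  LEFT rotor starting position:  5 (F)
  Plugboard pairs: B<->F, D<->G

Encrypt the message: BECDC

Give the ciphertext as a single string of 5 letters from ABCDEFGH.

Char 1 ('B'): step: R->3, L=5; B->plug->F->R->A->L->B->refl->A->L'->D->R'->H->plug->H
Char 2 ('E'): step: R->4, L=5; E->plug->E->R->H->L->E->refl->F->L'->E->R'->F->plug->B
Char 3 ('C'): step: R->5, L=5; C->plug->C->R->E->L->F->refl->E->L'->H->R'->A->plug->A
Char 4 ('D'): step: R->6, L=5; D->plug->G->R->B->L->H->refl->G->L'->C->R'->D->plug->G
Char 5 ('C'): step: R->7, L=5; C->plug->C->R->B->L->H->refl->G->L'->C->R'->A->plug->A

Answer: HBAGA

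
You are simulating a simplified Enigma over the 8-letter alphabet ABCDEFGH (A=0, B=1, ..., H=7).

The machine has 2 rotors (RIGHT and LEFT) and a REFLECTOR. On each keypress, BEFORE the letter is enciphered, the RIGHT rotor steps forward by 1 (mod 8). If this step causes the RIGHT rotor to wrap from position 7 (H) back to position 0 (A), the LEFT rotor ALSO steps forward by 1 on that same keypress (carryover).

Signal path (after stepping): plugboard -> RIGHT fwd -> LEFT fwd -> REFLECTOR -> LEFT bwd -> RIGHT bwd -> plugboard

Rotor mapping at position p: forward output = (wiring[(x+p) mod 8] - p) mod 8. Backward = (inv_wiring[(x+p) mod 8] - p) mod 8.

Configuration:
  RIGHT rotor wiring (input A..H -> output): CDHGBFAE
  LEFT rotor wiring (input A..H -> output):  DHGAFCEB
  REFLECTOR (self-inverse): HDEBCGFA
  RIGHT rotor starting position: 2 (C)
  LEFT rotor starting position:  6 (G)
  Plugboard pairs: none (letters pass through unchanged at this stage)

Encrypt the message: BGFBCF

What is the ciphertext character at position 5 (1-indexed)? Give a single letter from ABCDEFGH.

Char 1 ('B'): step: R->3, L=6; B->plug->B->R->G->L->H->refl->A->L'->E->R'->H->plug->H
Char 2 ('G'): step: R->4, L=6; G->plug->G->R->D->L->B->refl->D->L'->B->R'->B->plug->B
Char 3 ('F'): step: R->5, L=6; F->plug->F->R->C->L->F->refl->G->L'->A->R'->A->plug->A
Char 4 ('B'): step: R->6, L=6; B->plug->B->R->G->L->H->refl->A->L'->E->R'->C->plug->C
Char 5 ('C'): step: R->7, L=6; C->plug->C->R->E->L->A->refl->H->L'->G->R'->G->plug->G

G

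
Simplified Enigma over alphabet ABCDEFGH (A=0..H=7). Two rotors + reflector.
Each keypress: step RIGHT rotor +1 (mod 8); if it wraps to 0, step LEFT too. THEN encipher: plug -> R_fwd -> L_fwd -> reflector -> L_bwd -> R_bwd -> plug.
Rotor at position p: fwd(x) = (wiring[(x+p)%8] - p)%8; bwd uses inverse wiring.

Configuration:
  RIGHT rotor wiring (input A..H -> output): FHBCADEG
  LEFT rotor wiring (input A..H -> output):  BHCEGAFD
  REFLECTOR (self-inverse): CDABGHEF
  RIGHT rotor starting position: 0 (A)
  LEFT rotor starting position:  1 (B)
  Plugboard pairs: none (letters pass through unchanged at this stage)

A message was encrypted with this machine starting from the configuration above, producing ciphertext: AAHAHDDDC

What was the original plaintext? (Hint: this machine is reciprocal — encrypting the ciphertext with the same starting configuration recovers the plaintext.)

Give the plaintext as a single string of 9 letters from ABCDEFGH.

Char 1 ('A'): step: R->1, L=1; A->plug->A->R->G->L->C->refl->A->L'->H->R'->D->plug->D
Char 2 ('A'): step: R->2, L=1; A->plug->A->R->H->L->A->refl->C->L'->G->R'->C->plug->C
Char 3 ('H'): step: R->3, L=1; H->plug->H->R->G->L->C->refl->A->L'->H->R'->A->plug->A
Char 4 ('A'): step: R->4, L=1; A->plug->A->R->E->L->H->refl->F->L'->D->R'->F->plug->F
Char 5 ('H'): step: R->5, L=1; H->plug->H->R->D->L->F->refl->H->L'->E->R'->F->plug->F
Char 6 ('D'): step: R->6, L=1; D->plug->D->R->B->L->B->refl->D->L'->C->R'->G->plug->G
Char 7 ('D'): step: R->7, L=1; D->plug->D->R->C->L->D->refl->B->L'->B->R'->F->plug->F
Char 8 ('D'): step: R->0, L->2 (L advanced); D->plug->D->R->C->L->E->refl->G->L'->D->R'->F->plug->F
Char 9 ('C'): step: R->1, L=2; C->plug->C->R->B->L->C->refl->A->L'->A->R'->B->plug->B

Answer: DCAFFGFFB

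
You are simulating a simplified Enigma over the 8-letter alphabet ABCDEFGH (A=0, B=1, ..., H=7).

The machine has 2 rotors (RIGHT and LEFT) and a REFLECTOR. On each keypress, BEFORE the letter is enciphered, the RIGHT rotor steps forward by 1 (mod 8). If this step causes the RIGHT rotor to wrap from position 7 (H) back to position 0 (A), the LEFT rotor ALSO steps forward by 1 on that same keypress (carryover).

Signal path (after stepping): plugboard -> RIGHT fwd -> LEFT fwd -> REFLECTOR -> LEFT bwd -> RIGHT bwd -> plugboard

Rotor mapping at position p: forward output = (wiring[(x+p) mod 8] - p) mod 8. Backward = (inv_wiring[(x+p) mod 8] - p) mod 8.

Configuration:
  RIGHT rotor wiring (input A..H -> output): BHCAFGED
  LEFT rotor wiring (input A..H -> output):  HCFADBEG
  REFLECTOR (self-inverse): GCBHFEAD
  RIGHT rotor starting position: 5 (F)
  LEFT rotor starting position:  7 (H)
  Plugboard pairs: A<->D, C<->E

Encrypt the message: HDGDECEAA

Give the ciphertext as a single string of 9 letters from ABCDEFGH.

Answer: FFAGGGHHB

Derivation:
Char 1 ('H'): step: R->6, L=7; H->plug->H->R->A->L->H->refl->D->L'->C->R'->F->plug->F
Char 2 ('D'): step: R->7, L=7; D->plug->A->R->E->L->B->refl->C->L'->G->R'->F->plug->F
Char 3 ('G'): step: R->0, L->0 (L advanced); G->plug->G->R->E->L->D->refl->H->L'->A->R'->D->plug->A
Char 4 ('D'): step: R->1, L=0; D->plug->A->R->G->L->E->refl->F->L'->C->R'->G->plug->G
Char 5 ('E'): step: R->2, L=0; E->plug->C->R->D->L->A->refl->G->L'->H->R'->G->plug->G
Char 6 ('C'): step: R->3, L=0; C->plug->E->R->A->L->H->refl->D->L'->E->R'->G->plug->G
Char 7 ('E'): step: R->4, L=0; E->plug->C->R->A->L->H->refl->D->L'->E->R'->H->plug->H
Char 8 ('A'): step: R->5, L=0; A->plug->D->R->E->L->D->refl->H->L'->A->R'->H->plug->H
Char 9 ('A'): step: R->6, L=0; A->plug->D->R->B->L->C->refl->B->L'->F->R'->B->plug->B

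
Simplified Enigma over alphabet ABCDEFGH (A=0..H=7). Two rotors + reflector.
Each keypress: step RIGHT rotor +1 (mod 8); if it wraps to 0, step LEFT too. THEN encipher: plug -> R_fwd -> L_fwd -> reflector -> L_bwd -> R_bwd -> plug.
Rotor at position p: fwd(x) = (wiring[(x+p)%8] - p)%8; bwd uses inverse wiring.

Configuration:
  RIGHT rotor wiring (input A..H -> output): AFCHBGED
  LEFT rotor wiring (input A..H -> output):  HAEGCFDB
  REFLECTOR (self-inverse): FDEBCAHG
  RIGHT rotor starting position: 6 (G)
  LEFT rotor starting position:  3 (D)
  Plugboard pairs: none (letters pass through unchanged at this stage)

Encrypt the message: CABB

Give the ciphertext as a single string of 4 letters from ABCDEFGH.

Char 1 ('C'): step: R->7, L=3; C->plug->C->R->G->L->F->refl->A->L'->D->R'->D->plug->D
Char 2 ('A'): step: R->0, L->4 (L advanced); A->plug->A->R->A->L->G->refl->H->L'->C->R'->C->plug->C
Char 3 ('B'): step: R->1, L=4; B->plug->B->R->B->L->B->refl->D->L'->E->R'->A->plug->A
Char 4 ('B'): step: R->2, L=4; B->plug->B->R->F->L->E->refl->C->L'->H->R'->C->plug->C

Answer: DCAC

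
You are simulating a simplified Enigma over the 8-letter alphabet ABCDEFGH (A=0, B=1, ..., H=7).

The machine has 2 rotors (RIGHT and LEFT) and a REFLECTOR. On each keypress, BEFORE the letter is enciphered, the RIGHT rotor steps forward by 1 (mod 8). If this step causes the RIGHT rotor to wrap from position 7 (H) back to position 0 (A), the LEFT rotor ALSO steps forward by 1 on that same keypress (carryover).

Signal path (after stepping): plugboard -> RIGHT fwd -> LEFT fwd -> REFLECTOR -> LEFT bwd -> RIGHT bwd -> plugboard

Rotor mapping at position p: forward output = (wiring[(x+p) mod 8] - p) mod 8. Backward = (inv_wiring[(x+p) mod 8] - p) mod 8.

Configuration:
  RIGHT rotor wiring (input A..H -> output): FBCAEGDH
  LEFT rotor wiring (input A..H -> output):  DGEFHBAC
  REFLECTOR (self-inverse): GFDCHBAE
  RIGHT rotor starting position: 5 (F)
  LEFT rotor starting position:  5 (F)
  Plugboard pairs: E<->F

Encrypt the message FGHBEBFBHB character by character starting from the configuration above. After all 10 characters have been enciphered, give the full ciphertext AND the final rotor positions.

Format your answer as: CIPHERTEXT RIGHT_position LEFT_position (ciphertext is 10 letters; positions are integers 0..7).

Answer: EFDFFAECCC 7 6

Derivation:
Char 1 ('F'): step: R->6, L=5; F->plug->E->R->E->L->B->refl->F->L'->C->R'->F->plug->E
Char 2 ('G'): step: R->7, L=5; G->plug->G->R->H->L->C->refl->D->L'->B->R'->E->plug->F
Char 3 ('H'): step: R->0, L->6 (L advanced); H->plug->H->R->H->L->D->refl->C->L'->A->R'->D->plug->D
Char 4 ('B'): step: R->1, L=6; B->plug->B->R->B->L->E->refl->H->L'->F->R'->E->plug->F
Char 5 ('E'): step: R->2, L=6; E->plug->F->R->F->L->H->refl->E->L'->B->R'->E->plug->F
Char 6 ('B'): step: R->3, L=6; B->plug->B->R->B->L->E->refl->H->L'->F->R'->A->plug->A
Char 7 ('F'): step: R->4, L=6; F->plug->E->R->B->L->E->refl->H->L'->F->R'->F->plug->E
Char 8 ('B'): step: R->5, L=6; B->plug->B->R->G->L->B->refl->F->L'->C->R'->C->plug->C
Char 9 ('H'): step: R->6, L=6; H->plug->H->R->A->L->C->refl->D->L'->H->R'->C->plug->C
Char 10 ('B'): step: R->7, L=6; B->plug->B->R->G->L->B->refl->F->L'->C->R'->C->plug->C
Final: ciphertext=EFDFFAECCC, RIGHT=7, LEFT=6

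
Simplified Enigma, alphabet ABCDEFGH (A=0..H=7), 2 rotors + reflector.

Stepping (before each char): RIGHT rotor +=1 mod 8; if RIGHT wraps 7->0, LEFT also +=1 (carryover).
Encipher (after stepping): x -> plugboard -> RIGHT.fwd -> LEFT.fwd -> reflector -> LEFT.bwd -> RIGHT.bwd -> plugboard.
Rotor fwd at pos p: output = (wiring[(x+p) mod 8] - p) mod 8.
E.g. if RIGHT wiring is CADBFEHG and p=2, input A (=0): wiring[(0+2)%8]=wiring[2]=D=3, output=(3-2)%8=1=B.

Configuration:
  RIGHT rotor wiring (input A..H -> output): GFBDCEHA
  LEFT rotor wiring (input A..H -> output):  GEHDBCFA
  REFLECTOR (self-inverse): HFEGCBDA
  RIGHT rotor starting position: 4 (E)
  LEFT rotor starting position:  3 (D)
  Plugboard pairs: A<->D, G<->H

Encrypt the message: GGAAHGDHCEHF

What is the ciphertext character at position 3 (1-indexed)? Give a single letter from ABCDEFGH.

Char 1 ('G'): step: R->5, L=3; G->plug->H->R->F->L->D->refl->G->L'->B->R'->D->plug->A
Char 2 ('G'): step: R->6, L=3; G->plug->H->R->G->L->B->refl->F->L'->E->R'->G->plug->H
Char 3 ('A'): step: R->7, L=3; A->plug->D->R->C->L->H->refl->A->L'->A->R'->H->plug->G

G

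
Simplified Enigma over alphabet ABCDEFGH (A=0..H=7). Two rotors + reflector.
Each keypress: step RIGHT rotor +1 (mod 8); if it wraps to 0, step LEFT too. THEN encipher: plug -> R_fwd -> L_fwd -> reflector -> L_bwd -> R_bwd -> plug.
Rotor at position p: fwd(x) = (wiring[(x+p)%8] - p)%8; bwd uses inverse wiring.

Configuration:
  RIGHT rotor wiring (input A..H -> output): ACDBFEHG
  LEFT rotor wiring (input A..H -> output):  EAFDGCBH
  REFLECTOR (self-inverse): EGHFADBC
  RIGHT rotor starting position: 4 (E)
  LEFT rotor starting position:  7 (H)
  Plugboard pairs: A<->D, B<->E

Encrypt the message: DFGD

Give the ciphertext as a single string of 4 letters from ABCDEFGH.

Char 1 ('D'): step: R->5, L=7; D->plug->A->R->H->L->C->refl->H->L'->F->R'->E->plug->B
Char 2 ('F'): step: R->6, L=7; F->plug->F->R->D->L->G->refl->B->L'->C->R'->C->plug->C
Char 3 ('G'): step: R->7, L=7; G->plug->G->R->F->L->H->refl->C->L'->H->R'->A->plug->D
Char 4 ('D'): step: R->0, L->0 (L advanced); D->plug->A->R->A->L->E->refl->A->L'->B->R'->D->plug->A

Answer: BCDA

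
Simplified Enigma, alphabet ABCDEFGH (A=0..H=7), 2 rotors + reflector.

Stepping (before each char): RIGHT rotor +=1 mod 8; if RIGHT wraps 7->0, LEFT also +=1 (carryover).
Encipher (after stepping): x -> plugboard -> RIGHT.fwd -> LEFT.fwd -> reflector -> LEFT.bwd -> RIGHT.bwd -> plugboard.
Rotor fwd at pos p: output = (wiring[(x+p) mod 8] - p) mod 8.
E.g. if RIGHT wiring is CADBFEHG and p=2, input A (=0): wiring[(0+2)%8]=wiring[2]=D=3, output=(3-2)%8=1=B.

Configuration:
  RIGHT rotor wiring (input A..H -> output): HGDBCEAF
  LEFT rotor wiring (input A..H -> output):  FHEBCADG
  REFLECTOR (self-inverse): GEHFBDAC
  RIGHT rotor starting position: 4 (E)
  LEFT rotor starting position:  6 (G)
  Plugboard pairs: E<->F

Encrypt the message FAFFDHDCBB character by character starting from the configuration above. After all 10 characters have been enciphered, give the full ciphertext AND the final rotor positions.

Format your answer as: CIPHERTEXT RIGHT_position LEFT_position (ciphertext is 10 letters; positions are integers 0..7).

Answer: GBCDBCGBHH 6 7

Derivation:
Char 1 ('F'): step: R->5, L=6; F->plug->E->R->B->L->A->refl->G->L'->E->R'->G->plug->G
Char 2 ('A'): step: R->6, L=6; A->plug->A->R->C->L->H->refl->C->L'->H->R'->B->plug->B
Char 3 ('F'): step: R->7, L=6; F->plug->E->R->C->L->H->refl->C->L'->H->R'->C->plug->C
Char 4 ('F'): step: R->0, L->7 (L advanced); F->plug->E->R->C->L->A->refl->G->L'->B->R'->D->plug->D
Char 5 ('D'): step: R->1, L=7; D->plug->D->R->B->L->G->refl->A->L'->C->R'->B->plug->B
Char 6 ('H'): step: R->2, L=7; H->plug->H->R->E->L->C->refl->H->L'->A->R'->C->plug->C
Char 7 ('D'): step: R->3, L=7; D->plug->D->R->F->L->D->refl->F->L'->D->R'->G->plug->G
Char 8 ('C'): step: R->4, L=7; C->plug->C->R->E->L->C->refl->H->L'->A->R'->B->plug->B
Char 9 ('B'): step: R->5, L=7; B->plug->B->R->D->L->F->refl->D->L'->F->R'->H->plug->H
Char 10 ('B'): step: R->6, L=7; B->plug->B->R->H->L->E->refl->B->L'->G->R'->H->plug->H
Final: ciphertext=GBCDBCGBHH, RIGHT=6, LEFT=7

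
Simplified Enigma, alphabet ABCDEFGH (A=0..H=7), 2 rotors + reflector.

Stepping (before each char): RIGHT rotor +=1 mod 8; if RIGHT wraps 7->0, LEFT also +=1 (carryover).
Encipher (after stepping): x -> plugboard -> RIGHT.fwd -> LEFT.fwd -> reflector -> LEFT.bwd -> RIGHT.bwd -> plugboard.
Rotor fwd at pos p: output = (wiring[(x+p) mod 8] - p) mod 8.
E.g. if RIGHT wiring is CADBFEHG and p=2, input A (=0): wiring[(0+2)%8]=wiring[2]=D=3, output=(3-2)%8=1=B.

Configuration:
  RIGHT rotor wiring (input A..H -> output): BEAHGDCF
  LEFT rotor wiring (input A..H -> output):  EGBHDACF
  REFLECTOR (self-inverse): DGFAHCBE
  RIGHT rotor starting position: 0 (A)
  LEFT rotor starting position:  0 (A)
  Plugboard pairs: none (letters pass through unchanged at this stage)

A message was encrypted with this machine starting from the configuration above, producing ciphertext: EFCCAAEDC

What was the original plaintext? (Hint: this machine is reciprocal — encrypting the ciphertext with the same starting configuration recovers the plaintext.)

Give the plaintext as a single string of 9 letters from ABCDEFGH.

Char 1 ('E'): step: R->1, L=0; E->plug->E->R->C->L->B->refl->G->L'->B->R'->F->plug->F
Char 2 ('F'): step: R->2, L=0; F->plug->F->R->D->L->H->refl->E->L'->A->R'->E->plug->E
Char 3 ('C'): step: R->3, L=0; C->plug->C->R->A->L->E->refl->H->L'->D->R'->B->plug->B
Char 4 ('C'): step: R->4, L=0; C->plug->C->R->G->L->C->refl->F->L'->H->R'->B->plug->B
Char 5 ('A'): step: R->5, L=0; A->plug->A->R->G->L->C->refl->F->L'->H->R'->E->plug->E
Char 6 ('A'): step: R->6, L=0; A->plug->A->R->E->L->D->refl->A->L'->F->R'->H->plug->H
Char 7 ('E'): step: R->7, L=0; E->plug->E->R->A->L->E->refl->H->L'->D->R'->H->plug->H
Char 8 ('D'): step: R->0, L->1 (L advanced); D->plug->D->R->H->L->D->refl->A->L'->B->R'->A->plug->A
Char 9 ('C'): step: R->1, L=1; C->plug->C->R->G->L->E->refl->H->L'->E->R'->G->plug->G

Answer: FEBBEHHAG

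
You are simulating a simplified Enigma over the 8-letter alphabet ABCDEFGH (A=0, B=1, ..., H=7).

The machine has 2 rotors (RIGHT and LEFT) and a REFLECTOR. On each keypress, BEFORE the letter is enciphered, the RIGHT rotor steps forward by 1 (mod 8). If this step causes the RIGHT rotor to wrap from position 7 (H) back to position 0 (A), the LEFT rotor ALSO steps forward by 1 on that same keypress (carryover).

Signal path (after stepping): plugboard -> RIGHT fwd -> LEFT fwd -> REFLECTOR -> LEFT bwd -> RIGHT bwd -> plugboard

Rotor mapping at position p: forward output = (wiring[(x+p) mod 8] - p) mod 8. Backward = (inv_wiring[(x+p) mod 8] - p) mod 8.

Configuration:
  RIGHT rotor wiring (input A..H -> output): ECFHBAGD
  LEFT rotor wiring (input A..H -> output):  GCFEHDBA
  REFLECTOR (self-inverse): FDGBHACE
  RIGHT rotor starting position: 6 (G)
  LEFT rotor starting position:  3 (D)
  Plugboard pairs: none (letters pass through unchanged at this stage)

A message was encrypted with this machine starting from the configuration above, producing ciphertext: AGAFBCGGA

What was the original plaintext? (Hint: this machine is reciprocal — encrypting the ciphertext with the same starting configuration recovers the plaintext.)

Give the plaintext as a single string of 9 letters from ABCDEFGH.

Char 1 ('A'): step: R->7, L=3; A->plug->A->R->E->L->F->refl->A->L'->C->R'->F->plug->F
Char 2 ('G'): step: R->0, L->4 (L advanced); G->plug->G->R->G->L->B->refl->D->L'->A->R'->F->plug->F
Char 3 ('A'): step: R->1, L=4; A->plug->A->R->B->L->H->refl->E->L'->D->R'->H->plug->H
Char 4 ('F'): step: R->2, L=4; F->plug->F->R->B->L->H->refl->E->L'->D->R'->A->plug->A
Char 5 ('B'): step: R->3, L=4; B->plug->B->R->G->L->B->refl->D->L'->A->R'->E->plug->E
Char 6 ('C'): step: R->4, L=4; C->plug->C->R->C->L->F->refl->A->L'->H->R'->D->plug->D
Char 7 ('G'): step: R->5, L=4; G->plug->G->R->C->L->F->refl->A->L'->H->R'->D->plug->D
Char 8 ('G'): step: R->6, L=4; G->plug->G->R->D->L->E->refl->H->L'->B->R'->F->plug->F
Char 9 ('A'): step: R->7, L=4; A->plug->A->R->E->L->C->refl->G->L'->F->R'->B->plug->B

Answer: FFHAEDDFB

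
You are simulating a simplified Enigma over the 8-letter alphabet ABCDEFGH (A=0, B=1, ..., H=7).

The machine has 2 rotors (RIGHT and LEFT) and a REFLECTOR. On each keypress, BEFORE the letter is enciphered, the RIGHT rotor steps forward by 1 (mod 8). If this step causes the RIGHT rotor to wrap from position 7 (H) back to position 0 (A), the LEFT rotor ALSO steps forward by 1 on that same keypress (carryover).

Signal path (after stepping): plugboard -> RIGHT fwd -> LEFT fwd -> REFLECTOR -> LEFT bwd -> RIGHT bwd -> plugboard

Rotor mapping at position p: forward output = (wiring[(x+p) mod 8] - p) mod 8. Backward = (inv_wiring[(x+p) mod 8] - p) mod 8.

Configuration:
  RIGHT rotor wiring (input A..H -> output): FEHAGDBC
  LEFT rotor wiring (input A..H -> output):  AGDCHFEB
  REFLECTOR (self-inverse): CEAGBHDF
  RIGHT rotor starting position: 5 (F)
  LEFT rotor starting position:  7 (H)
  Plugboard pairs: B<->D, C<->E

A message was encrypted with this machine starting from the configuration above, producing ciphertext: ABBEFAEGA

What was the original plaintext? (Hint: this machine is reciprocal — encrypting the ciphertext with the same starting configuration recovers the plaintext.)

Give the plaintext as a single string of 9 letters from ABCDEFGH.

Char 1 ('A'): step: R->6, L=7; A->plug->A->R->D->L->E->refl->B->L'->B->R'->E->plug->C
Char 2 ('B'): step: R->7, L=7; B->plug->D->R->A->L->C->refl->A->L'->F->R'->C->plug->E
Char 3 ('B'): step: R->0, L->0 (L advanced); B->plug->D->R->A->L->A->refl->C->L'->D->R'->F->plug->F
Char 4 ('E'): step: R->1, L=0; E->plug->C->R->H->L->B->refl->E->L'->G->R'->B->plug->D
Char 5 ('F'): step: R->2, L=0; F->plug->F->R->A->L->A->refl->C->L'->D->R'->G->plug->G
Char 6 ('A'): step: R->3, L=0; A->plug->A->R->F->L->F->refl->H->L'->E->R'->H->plug->H
Char 7 ('E'): step: R->4, L=0; E->plug->C->R->F->L->F->refl->H->L'->E->R'->H->plug->H
Char 8 ('G'): step: R->5, L=0; G->plug->G->R->D->L->C->refl->A->L'->A->R'->D->plug->B
Char 9 ('A'): step: R->6, L=0; A->plug->A->R->D->L->C->refl->A->L'->A->R'->G->plug->G

Answer: CEFDGHHBG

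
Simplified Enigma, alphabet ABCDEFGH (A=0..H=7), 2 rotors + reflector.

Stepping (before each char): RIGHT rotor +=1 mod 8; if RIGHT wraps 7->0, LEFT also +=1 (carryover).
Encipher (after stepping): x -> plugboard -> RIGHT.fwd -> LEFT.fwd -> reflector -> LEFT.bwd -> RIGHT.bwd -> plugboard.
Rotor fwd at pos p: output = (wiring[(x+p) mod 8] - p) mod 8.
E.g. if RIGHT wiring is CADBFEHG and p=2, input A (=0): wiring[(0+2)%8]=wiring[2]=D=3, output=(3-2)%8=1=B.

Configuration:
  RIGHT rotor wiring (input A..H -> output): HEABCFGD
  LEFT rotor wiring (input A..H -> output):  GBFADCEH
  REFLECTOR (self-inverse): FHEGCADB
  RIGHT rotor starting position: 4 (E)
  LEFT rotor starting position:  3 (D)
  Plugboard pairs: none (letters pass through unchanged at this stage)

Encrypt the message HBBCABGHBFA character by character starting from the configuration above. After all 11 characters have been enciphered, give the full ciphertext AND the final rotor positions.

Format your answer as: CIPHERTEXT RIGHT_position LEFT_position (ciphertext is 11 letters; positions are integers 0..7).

Char 1 ('H'): step: R->5, L=3; H->plug->H->R->F->L->D->refl->G->L'->G->R'->C->plug->C
Char 2 ('B'): step: R->6, L=3; B->plug->B->R->F->L->D->refl->G->L'->G->R'->D->plug->D
Char 3 ('B'): step: R->7, L=3; B->plug->B->R->A->L->F->refl->A->L'->B->R'->D->plug->D
Char 4 ('C'): step: R->0, L->4 (L advanced); C->plug->C->R->A->L->H->refl->B->L'->G->R'->G->plug->G
Char 5 ('A'): step: R->1, L=4; A->plug->A->R->D->L->D->refl->G->L'->B->R'->D->plug->D
Char 6 ('B'): step: R->2, L=4; B->plug->B->R->H->L->E->refl->C->L'->E->R'->E->plug->E
Char 7 ('G'): step: R->3, L=4; G->plug->G->R->B->L->G->refl->D->L'->D->R'->D->plug->D
Char 8 ('H'): step: R->4, L=4; H->plug->H->R->F->L->F->refl->A->L'->C->R'->C->plug->C
Char 9 ('B'): step: R->5, L=4; B->plug->B->R->B->L->G->refl->D->L'->D->R'->F->plug->F
Char 10 ('F'): step: R->6, L=4; F->plug->F->R->D->L->D->refl->G->L'->B->R'->C->plug->C
Char 11 ('A'): step: R->7, L=4; A->plug->A->R->E->L->C->refl->E->L'->H->R'->H->plug->H
Final: ciphertext=CDDGDEDCFCH, RIGHT=7, LEFT=4

Answer: CDDGDEDCFCH 7 4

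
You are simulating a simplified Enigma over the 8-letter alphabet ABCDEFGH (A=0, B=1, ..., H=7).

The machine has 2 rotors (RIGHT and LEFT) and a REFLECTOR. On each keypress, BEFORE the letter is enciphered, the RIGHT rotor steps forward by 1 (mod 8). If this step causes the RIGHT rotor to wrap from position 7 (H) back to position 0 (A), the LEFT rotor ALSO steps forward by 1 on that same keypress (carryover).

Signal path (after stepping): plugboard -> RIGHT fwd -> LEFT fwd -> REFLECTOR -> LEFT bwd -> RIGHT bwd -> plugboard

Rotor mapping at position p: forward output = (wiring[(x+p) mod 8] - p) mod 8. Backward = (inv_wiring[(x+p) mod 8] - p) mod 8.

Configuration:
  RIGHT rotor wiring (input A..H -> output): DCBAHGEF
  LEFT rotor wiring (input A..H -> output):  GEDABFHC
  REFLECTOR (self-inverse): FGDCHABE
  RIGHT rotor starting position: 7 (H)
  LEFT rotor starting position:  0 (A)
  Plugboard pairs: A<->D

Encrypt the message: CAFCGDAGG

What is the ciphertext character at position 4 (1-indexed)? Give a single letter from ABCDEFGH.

Char 1 ('C'): step: R->0, L->1 (L advanced); C->plug->C->R->B->L->C->refl->D->L'->A->R'->D->plug->A
Char 2 ('A'): step: R->1, L=1; A->plug->D->R->G->L->B->refl->G->L'->F->R'->E->plug->E
Char 3 ('F'): step: R->2, L=1; F->plug->F->R->D->L->A->refl->F->L'->H->R'->A->plug->D
Char 4 ('C'): step: R->3, L=1; C->plug->C->R->D->L->A->refl->F->L'->H->R'->G->plug->G

G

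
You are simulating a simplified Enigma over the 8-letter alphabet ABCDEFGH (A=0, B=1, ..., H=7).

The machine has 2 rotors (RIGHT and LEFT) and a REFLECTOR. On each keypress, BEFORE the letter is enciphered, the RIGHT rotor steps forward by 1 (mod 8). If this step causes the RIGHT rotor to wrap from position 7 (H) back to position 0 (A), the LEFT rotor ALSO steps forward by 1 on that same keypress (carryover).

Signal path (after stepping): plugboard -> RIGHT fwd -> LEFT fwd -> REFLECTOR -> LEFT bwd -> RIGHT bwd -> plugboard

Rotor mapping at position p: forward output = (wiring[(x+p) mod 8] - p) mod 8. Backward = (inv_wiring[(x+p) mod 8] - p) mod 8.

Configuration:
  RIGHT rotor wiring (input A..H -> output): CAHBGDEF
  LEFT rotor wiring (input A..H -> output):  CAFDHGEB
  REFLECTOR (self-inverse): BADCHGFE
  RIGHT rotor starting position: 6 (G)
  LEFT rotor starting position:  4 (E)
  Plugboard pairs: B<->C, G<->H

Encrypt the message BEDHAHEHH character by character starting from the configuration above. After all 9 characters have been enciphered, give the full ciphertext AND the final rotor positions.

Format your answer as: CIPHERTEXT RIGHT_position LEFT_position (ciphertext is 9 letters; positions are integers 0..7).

Answer: DFBACEAGF 7 5

Derivation:
Char 1 ('B'): step: R->7, L=4; B->plug->C->R->B->L->C->refl->D->L'->A->R'->D->plug->D
Char 2 ('E'): step: R->0, L->5 (L advanced); E->plug->E->R->G->L->G->refl->F->L'->D->R'->F->plug->F
Char 3 ('D'): step: R->1, L=5; D->plug->D->R->F->L->A->refl->B->L'->A->R'->C->plug->B
Char 4 ('H'): step: R->2, L=5; H->plug->G->R->A->L->B->refl->A->L'->F->R'->A->plug->A
Char 5 ('A'): step: R->3, L=5; A->plug->A->R->G->L->G->refl->F->L'->D->R'->B->plug->C
Char 6 ('H'): step: R->4, L=5; H->plug->G->R->D->L->F->refl->G->L'->G->R'->E->plug->E
Char 7 ('E'): step: R->5, L=5; E->plug->E->R->D->L->F->refl->G->L'->G->R'->A->plug->A
Char 8 ('H'): step: R->6, L=5; H->plug->G->R->A->L->B->refl->A->L'->F->R'->H->plug->G
Char 9 ('H'): step: R->7, L=5; H->plug->G->R->E->L->D->refl->C->L'->H->R'->F->plug->F
Final: ciphertext=DFBACEAGF, RIGHT=7, LEFT=5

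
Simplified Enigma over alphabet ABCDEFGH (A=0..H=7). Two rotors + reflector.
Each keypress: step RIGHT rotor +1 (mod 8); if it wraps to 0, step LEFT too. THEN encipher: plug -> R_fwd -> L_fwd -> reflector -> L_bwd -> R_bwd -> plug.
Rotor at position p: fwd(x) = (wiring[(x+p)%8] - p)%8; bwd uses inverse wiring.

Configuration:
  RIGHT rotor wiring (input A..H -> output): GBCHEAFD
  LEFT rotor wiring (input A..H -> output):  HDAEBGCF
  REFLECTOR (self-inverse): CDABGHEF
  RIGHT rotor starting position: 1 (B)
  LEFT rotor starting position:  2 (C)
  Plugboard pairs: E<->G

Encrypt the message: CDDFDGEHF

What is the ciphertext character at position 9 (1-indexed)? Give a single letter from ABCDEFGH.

Char 1 ('C'): step: R->2, L=2; C->plug->C->R->C->L->H->refl->F->L'->G->R'->D->plug->D
Char 2 ('D'): step: R->3, L=2; D->plug->D->R->C->L->H->refl->F->L'->G->R'->G->plug->E
Char 3 ('D'): step: R->4, L=2; D->plug->D->R->H->L->B->refl->D->L'->F->R'->F->plug->F
Char 4 ('F'): step: R->5, L=2; F->plug->F->R->F->L->D->refl->B->L'->H->R'->H->plug->H
Char 5 ('D'): step: R->6, L=2; D->plug->D->R->D->L->E->refl->G->L'->A->R'->C->plug->C
Char 6 ('G'): step: R->7, L=2; G->plug->E->R->A->L->G->refl->E->L'->D->R'->D->plug->D
Char 7 ('E'): step: R->0, L->3 (L advanced); E->plug->G->R->F->L->E->refl->G->L'->B->R'->B->plug->B
Char 8 ('H'): step: R->1, L=3; H->plug->H->R->F->L->E->refl->G->L'->B->R'->B->plug->B
Char 9 ('F'): step: R->2, L=3; F->plug->F->R->B->L->G->refl->E->L'->F->R'->B->plug->B

B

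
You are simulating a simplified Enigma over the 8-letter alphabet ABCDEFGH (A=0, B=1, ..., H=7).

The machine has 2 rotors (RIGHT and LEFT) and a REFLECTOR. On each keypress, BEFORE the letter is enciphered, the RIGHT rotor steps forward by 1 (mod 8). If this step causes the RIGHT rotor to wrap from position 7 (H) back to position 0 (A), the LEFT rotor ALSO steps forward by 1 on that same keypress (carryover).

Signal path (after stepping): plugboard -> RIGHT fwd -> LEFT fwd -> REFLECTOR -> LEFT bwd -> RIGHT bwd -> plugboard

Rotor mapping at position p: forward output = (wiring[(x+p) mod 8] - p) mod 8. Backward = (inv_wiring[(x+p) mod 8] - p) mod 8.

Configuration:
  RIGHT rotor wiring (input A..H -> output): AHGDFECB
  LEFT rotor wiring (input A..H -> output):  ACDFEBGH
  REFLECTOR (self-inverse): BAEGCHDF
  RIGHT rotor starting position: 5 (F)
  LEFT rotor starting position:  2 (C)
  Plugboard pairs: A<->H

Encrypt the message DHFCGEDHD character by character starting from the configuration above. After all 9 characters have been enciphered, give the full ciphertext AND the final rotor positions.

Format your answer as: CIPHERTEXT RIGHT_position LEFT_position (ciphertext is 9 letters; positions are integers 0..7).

Answer: AEHEAFCFG 6 3

Derivation:
Char 1 ('D'): step: R->6, L=2; D->plug->D->R->B->L->D->refl->G->L'->G->R'->H->plug->A
Char 2 ('H'): step: R->7, L=2; H->plug->A->R->C->L->C->refl->E->L'->E->R'->E->plug->E
Char 3 ('F'): step: R->0, L->3 (L advanced); F->plug->F->R->E->L->E->refl->C->L'->A->R'->A->plug->H
Char 4 ('C'): step: R->1, L=3; C->plug->C->R->C->L->G->refl->D->L'->D->R'->E->plug->E
Char 5 ('G'): step: R->2, L=3; G->plug->G->R->G->L->H->refl->F->L'->F->R'->H->plug->A
Char 6 ('E'): step: R->3, L=3; E->plug->E->R->G->L->H->refl->F->L'->F->R'->F->plug->F
Char 7 ('D'): step: R->4, L=3; D->plug->D->R->F->L->F->refl->H->L'->G->R'->C->plug->C
Char 8 ('H'): step: R->5, L=3; H->plug->A->R->H->L->A->refl->B->L'->B->R'->F->plug->F
Char 9 ('D'): step: R->6, L=3; D->plug->D->R->B->L->B->refl->A->L'->H->R'->G->plug->G
Final: ciphertext=AEHEAFCFG, RIGHT=6, LEFT=3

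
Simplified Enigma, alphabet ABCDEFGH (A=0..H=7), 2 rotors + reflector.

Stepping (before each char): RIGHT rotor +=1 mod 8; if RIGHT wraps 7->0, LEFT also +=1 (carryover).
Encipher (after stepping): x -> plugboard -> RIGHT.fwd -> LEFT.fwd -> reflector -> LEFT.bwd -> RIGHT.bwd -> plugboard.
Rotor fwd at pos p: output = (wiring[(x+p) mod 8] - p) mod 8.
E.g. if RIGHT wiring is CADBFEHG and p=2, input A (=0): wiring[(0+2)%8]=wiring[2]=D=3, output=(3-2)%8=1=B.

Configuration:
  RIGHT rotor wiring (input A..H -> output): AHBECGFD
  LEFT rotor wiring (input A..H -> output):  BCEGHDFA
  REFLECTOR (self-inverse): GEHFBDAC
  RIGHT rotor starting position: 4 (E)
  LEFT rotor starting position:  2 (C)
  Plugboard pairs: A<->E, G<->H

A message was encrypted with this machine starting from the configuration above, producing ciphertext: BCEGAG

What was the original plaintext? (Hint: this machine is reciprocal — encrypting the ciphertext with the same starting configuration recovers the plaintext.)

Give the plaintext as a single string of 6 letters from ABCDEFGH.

Answer: CHDFHB

Derivation:
Char 1 ('B'): step: R->5, L=2; B->plug->B->R->A->L->C->refl->H->L'->G->R'->C->plug->C
Char 2 ('C'): step: R->6, L=2; C->plug->C->R->C->L->F->refl->D->L'->E->R'->G->plug->H
Char 3 ('E'): step: R->7, L=2; E->plug->A->R->E->L->D->refl->F->L'->C->R'->D->plug->D
Char 4 ('G'): step: R->0, L->3 (L advanced); G->plug->H->R->D->L->C->refl->H->L'->G->R'->F->plug->F
Char 5 ('A'): step: R->1, L=3; A->plug->E->R->F->L->G->refl->A->L'->C->R'->G->plug->H
Char 6 ('G'): step: R->2, L=3; G->plug->H->R->F->L->G->refl->A->L'->C->R'->B->plug->B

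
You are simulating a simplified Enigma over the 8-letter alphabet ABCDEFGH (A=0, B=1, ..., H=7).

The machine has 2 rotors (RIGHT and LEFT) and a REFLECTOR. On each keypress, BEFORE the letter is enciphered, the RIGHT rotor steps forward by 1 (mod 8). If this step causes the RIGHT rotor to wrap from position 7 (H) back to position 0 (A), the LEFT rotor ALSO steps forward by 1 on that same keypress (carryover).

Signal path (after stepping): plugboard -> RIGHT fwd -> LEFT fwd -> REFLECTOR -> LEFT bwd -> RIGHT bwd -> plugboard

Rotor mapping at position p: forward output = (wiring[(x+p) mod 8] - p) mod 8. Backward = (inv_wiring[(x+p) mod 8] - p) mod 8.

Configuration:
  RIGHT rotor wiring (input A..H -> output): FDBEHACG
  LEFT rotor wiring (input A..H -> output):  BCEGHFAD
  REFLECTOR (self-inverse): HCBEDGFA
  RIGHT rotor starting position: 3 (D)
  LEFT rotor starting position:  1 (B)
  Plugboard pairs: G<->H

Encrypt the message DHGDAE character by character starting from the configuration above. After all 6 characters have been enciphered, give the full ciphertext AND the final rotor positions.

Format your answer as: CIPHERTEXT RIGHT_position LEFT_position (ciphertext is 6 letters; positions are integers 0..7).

Char 1 ('D'): step: R->4, L=1; D->plug->D->R->C->L->F->refl->G->L'->D->R'->A->plug->A
Char 2 ('H'): step: R->5, L=1; H->plug->G->R->H->L->A->refl->H->L'->F->R'->B->plug->B
Char 3 ('G'): step: R->6, L=1; G->plug->H->R->C->L->F->refl->G->L'->D->R'->E->plug->E
Char 4 ('D'): step: R->7, L=1; D->plug->D->R->C->L->F->refl->G->L'->D->R'->H->plug->G
Char 5 ('A'): step: R->0, L->2 (L advanced); A->plug->A->R->F->L->B->refl->C->L'->A->R'->F->plug->F
Char 6 ('E'): step: R->1, L=2; E->plug->E->R->H->L->A->refl->H->L'->G->R'->D->plug->D
Final: ciphertext=ABEGFD, RIGHT=1, LEFT=2

Answer: ABEGFD 1 2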